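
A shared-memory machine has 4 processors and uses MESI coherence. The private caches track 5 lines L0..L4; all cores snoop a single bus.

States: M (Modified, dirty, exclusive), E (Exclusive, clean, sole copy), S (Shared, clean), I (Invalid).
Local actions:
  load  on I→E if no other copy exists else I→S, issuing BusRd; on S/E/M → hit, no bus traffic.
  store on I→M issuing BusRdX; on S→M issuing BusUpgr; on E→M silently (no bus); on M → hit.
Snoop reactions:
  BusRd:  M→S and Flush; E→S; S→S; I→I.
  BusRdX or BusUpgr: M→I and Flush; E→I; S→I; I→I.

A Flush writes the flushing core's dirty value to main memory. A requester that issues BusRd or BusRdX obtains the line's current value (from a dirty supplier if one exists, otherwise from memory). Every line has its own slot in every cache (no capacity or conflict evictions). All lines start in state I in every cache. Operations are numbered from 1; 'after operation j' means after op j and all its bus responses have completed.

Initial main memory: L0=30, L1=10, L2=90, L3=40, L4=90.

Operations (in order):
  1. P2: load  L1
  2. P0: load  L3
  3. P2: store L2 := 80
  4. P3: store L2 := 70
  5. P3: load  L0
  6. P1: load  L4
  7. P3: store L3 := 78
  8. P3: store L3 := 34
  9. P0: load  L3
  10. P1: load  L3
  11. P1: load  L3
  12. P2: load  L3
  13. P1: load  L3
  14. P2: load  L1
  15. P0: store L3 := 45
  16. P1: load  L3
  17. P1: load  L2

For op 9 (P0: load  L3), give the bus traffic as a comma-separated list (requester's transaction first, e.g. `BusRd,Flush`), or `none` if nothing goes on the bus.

bus = BusRd,Flush

[1] P2: load  L1 | P0:I, P1:I, P2:E(10), P3:I | bus: BusRd
[2] P0: load  L3 | P0:E(40), P1:I, P2:I, P3:I | bus: BusRd
[3] P2: store L2 := 80 | P0:I, P1:I, P2:M(80), P3:I | bus: BusRdX
[4] P3: store L2 := 70 | P0:I, P1:I, P2:I, P3:M(70) | bus: BusRdX,Flush
[5] P3: load  L0 | P0:I, P1:I, P2:I, P3:E(30) | bus: BusRd
[6] P1: load  L4 | P0:I, P1:E(90), P2:I, P3:I | bus: BusRd
[7] P3: store L3 := 78 | P0:I, P1:I, P2:I, P3:M(78) | bus: BusRdX
[8] P3: store L3 := 34 | P0:I, P1:I, P2:I, P3:M(34) | bus: none
[9] P0: load  L3 | P0:S(34), P1:I, P2:I, P3:S(34) | bus: BusRd,Flush
[10] P1: load  L3 | P0:S(34), P1:S(34), P2:I, P3:S(34) | bus: BusRd
[11] P1: load  L3 | P0:S(34), P1:S(34), P2:I, P3:S(34) | bus: none
[12] P2: load  L3 | P0:S(34), P1:S(34), P2:S(34), P3:S(34) | bus: BusRd
[13] P1: load  L3 | P0:S(34), P1:S(34), P2:S(34), P3:S(34) | bus: none
[14] P2: load  L1 | P0:I, P1:I, P2:E(10), P3:I | bus: none
[15] P0: store L3 := 45 | P0:M(45), P1:I, P2:I, P3:I | bus: BusUpgr
[16] P1: load  L3 | P0:S(45), P1:S(45), P2:I, P3:I | bus: BusRd,Flush
[17] P1: load  L2 | P0:I, P1:S(70), P2:I, P3:S(70) | bus: BusRd,Flush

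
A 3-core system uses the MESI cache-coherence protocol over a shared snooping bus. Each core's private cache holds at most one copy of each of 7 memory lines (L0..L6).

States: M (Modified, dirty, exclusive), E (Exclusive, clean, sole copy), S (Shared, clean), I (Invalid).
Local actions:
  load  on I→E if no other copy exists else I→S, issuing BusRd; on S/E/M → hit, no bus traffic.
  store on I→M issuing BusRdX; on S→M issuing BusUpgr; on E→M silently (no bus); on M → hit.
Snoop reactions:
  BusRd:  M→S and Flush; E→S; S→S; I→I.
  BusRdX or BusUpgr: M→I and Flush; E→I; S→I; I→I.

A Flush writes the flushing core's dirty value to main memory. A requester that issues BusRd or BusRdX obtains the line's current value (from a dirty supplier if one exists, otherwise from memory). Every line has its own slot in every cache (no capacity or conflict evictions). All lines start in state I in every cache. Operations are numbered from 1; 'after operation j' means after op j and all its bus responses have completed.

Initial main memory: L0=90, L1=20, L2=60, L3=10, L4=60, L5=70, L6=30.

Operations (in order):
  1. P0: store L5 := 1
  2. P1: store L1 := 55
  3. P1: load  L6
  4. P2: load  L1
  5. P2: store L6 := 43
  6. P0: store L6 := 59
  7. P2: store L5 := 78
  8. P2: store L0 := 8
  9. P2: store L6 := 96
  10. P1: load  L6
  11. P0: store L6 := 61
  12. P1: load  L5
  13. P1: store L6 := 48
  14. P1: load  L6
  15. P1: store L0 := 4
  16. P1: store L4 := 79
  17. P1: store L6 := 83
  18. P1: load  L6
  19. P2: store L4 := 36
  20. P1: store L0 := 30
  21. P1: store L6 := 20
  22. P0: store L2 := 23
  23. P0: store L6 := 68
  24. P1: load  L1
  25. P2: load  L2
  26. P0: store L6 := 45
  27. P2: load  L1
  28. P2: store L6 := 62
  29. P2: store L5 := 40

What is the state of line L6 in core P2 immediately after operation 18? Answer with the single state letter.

state = I

[1] P0: store L5 := 1 | P0:M(1), P1:I, P2:I | bus: BusRdX
[2] P1: store L1 := 55 | P0:I, P1:M(55), P2:I | bus: BusRdX
[3] P1: load  L6 | P0:I, P1:E(30), P2:I | bus: BusRd
[4] P2: load  L1 | P0:I, P1:S(55), P2:S(55) | bus: BusRd,Flush
[5] P2: store L6 := 43 | P0:I, P1:I, P2:M(43) | bus: BusRdX
[6] P0: store L6 := 59 | P0:M(59), P1:I, P2:I | bus: BusRdX,Flush
[7] P2: store L5 := 78 | P0:I, P1:I, P2:M(78) | bus: BusRdX,Flush
[8] P2: store L0 := 8 | P0:I, P1:I, P2:M(8) | bus: BusRdX
[9] P2: store L6 := 96 | P0:I, P1:I, P2:M(96) | bus: BusRdX,Flush
[10] P1: load  L6 | P0:I, P1:S(96), P2:S(96) | bus: BusRd,Flush
[11] P0: store L6 := 61 | P0:M(61), P1:I, P2:I | bus: BusRdX
[12] P1: load  L5 | P0:I, P1:S(78), P2:S(78) | bus: BusRd,Flush
[13] P1: store L6 := 48 | P0:I, P1:M(48), P2:I | bus: BusRdX,Flush
[14] P1: load  L6 | P0:I, P1:M(48), P2:I | bus: none
[15] P1: store L0 := 4 | P0:I, P1:M(4), P2:I | bus: BusRdX,Flush
[16] P1: store L4 := 79 | P0:I, P1:M(79), P2:I | bus: BusRdX
[17] P1: store L6 := 83 | P0:I, P1:M(83), P2:I | bus: none
[18] P1: load  L6 | P0:I, P1:M(83), P2:I | bus: none
[19] P2: store L4 := 36 | P0:I, P1:I, P2:M(36) | bus: BusRdX,Flush
[20] P1: store L0 := 30 | P0:I, P1:M(30), P2:I | bus: none
[21] P1: store L6 := 20 | P0:I, P1:M(20), P2:I | bus: none
[22] P0: store L2 := 23 | P0:M(23), P1:I, P2:I | bus: BusRdX
[23] P0: store L6 := 68 | P0:M(68), P1:I, P2:I | bus: BusRdX,Flush
[24] P1: load  L1 | P0:I, P1:S(55), P2:S(55) | bus: none
[25] P2: load  L2 | P0:S(23), P1:I, P2:S(23) | bus: BusRd,Flush
[26] P0: store L6 := 45 | P0:M(45), P1:I, P2:I | bus: none
[27] P2: load  L1 | P0:I, P1:S(55), P2:S(55) | bus: none
[28] P2: store L6 := 62 | P0:I, P1:I, P2:M(62) | bus: BusRdX,Flush
[29] P2: store L5 := 40 | P0:I, P1:I, P2:M(40) | bus: BusUpgr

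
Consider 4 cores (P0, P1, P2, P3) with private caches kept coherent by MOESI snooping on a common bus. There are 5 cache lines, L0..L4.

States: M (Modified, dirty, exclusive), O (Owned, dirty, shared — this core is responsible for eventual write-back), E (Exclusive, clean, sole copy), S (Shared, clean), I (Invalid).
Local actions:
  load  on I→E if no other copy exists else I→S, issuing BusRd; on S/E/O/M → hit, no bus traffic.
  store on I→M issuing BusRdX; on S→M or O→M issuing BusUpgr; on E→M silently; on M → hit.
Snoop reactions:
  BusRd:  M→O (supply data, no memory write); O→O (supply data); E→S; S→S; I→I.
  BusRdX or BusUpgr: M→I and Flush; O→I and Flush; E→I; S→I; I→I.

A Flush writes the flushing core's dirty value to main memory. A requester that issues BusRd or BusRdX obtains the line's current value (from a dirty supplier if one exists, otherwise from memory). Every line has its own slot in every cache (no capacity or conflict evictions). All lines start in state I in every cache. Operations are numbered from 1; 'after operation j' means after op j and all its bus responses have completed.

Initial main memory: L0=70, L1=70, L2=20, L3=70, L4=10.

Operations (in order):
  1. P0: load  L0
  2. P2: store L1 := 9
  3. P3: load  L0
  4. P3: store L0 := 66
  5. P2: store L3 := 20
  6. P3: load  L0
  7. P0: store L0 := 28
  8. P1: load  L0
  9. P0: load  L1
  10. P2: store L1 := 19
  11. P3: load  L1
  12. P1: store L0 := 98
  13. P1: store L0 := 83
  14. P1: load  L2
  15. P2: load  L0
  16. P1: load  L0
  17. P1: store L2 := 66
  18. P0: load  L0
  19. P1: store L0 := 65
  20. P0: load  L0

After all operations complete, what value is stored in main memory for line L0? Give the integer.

memory[L0] = 28

  op1 P0: load  L0 → E/I/I/I on L0; bus BusRd; mem=70
  op2 P2: store L1 := 9 → I/I/M/I on L1; bus BusRdX; mem=70
  op3 P3: load  L0 → S/I/I/S on L0; bus BusRd; mem=70
  op4 P3: store L0 := 66 → I/I/I/M on L0; bus BusUpgr; mem=70
  op5 P2: store L3 := 20 → I/I/M/I on L3; bus BusRdX; mem=70
  op6 P3: load  L0 → I/I/I/M on L0; bus (none); mem=70
  op7 P0: store L0 := 28 → M/I/I/I on L0; bus BusRdX Flush; mem=66
  op8 P1: load  L0 → O/S/I/I on L0; bus BusRd; mem=66
  op9 P0: load  L1 → S/I/O/I on L1; bus BusRd; mem=70
  op10 P2: store L1 := 19 → I/I/M/I on L1; bus BusUpgr; mem=70
  op11 P3: load  L1 → I/I/O/S on L1; bus BusRd; mem=70
  op12 P1: store L0 := 98 → I/M/I/I on L0; bus BusUpgr Flush; mem=28
  op13 P1: store L0 := 83 → I/M/I/I on L0; bus (none); mem=28
  op14 P1: load  L2 → I/E/I/I on L2; bus BusRd; mem=20
  op15 P2: load  L0 → I/O/S/I on L0; bus BusRd; mem=28
  op16 P1: load  L0 → I/O/S/I on L0; bus (none); mem=28
  op17 P1: store L2 := 66 → I/M/I/I on L2; bus (none); mem=20
  op18 P0: load  L0 → S/O/S/I on L0; bus BusRd; mem=28
  op19 P1: store L0 := 65 → I/M/I/I on L0; bus BusUpgr; mem=28
  op20 P0: load  L0 → S/O/I/I on L0; bus BusRd; mem=28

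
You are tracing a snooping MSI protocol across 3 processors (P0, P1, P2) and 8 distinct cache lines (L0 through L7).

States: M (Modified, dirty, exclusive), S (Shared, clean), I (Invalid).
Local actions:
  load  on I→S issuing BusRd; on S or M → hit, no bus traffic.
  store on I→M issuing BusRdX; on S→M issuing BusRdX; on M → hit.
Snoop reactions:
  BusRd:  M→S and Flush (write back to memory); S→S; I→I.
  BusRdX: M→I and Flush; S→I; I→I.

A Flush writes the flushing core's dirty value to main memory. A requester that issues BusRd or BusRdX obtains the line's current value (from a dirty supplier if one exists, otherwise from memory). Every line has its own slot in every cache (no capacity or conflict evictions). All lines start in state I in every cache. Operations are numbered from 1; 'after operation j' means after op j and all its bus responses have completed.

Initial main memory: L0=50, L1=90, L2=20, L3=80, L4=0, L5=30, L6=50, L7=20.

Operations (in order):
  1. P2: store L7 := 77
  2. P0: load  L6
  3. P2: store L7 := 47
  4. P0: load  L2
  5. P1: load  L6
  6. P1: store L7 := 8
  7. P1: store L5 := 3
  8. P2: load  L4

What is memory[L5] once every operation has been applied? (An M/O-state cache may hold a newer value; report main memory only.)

  op1 P2: store L7 := 77 → I/I/M on L7; bus BusRdX; mem=20
  op2 P0: load  L6 → S/I/I on L6; bus BusRd; mem=50
  op3 P2: store L7 := 47 → I/I/M on L7; bus (none); mem=20
  op4 P0: load  L2 → S/I/I on L2; bus BusRd; mem=20
  op5 P1: load  L6 → S/S/I on L6; bus BusRd; mem=50
  op6 P1: store L7 := 8 → I/M/I on L7; bus BusRdX Flush; mem=47
  op7 P1: store L5 := 3 → I/M/I on L5; bus BusRdX; mem=30
  op8 P2: load  L4 → I/I/S on L4; bus BusRd; mem=0

memory[L5] = 30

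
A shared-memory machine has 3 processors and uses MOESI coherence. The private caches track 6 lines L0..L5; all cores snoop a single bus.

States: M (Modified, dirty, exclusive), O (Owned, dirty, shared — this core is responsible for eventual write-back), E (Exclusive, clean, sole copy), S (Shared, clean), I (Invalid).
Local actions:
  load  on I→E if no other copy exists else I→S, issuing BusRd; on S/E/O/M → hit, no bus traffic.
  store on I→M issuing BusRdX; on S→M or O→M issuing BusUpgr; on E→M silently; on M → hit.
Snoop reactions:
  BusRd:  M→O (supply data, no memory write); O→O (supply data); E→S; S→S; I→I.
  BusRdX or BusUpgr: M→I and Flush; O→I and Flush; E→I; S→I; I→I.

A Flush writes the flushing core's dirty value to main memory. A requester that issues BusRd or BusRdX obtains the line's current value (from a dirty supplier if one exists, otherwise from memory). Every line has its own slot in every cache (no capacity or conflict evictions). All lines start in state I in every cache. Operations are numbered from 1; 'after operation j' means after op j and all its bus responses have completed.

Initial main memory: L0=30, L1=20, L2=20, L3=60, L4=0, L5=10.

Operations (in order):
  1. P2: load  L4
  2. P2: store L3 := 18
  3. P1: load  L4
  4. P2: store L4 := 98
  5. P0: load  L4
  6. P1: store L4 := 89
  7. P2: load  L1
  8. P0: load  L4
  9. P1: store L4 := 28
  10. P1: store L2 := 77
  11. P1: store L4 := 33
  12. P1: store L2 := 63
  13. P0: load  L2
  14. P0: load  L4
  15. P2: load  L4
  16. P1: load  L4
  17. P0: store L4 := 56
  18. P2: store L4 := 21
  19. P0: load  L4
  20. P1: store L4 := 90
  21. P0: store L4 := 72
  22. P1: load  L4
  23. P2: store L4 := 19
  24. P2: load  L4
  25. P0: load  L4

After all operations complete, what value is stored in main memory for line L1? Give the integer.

memory[L1] = 20

  op1 P2: load  L4 → I/I/E on L4; bus BusRd; mem=0
  op2 P2: store L3 := 18 → I/I/M on L3; bus BusRdX; mem=60
  op3 P1: load  L4 → I/S/S on L4; bus BusRd; mem=0
  op4 P2: store L4 := 98 → I/I/M on L4; bus BusUpgr; mem=0
  op5 P0: load  L4 → S/I/O on L4; bus BusRd; mem=0
  op6 P1: store L4 := 89 → I/M/I on L4; bus BusRdX Flush; mem=98
  op7 P2: load  L1 → I/I/E on L1; bus BusRd; mem=20
  op8 P0: load  L4 → S/O/I on L4; bus BusRd; mem=98
  op9 P1: store L4 := 28 → I/M/I on L4; bus BusUpgr; mem=98
  op10 P1: store L2 := 77 → I/M/I on L2; bus BusRdX; mem=20
  op11 P1: store L4 := 33 → I/M/I on L4; bus (none); mem=98
  op12 P1: store L2 := 63 → I/M/I on L2; bus (none); mem=20
  op13 P0: load  L2 → S/O/I on L2; bus BusRd; mem=20
  op14 P0: load  L4 → S/O/I on L4; bus BusRd; mem=98
  op15 P2: load  L4 → S/O/S on L4; bus BusRd; mem=98
  op16 P1: load  L4 → S/O/S on L4; bus (none); mem=98
  op17 P0: store L4 := 56 → M/I/I on L4; bus BusUpgr Flush; mem=33
  op18 P2: store L4 := 21 → I/I/M on L4; bus BusRdX Flush; mem=56
  op19 P0: load  L4 → S/I/O on L4; bus BusRd; mem=56
  op20 P1: store L4 := 90 → I/M/I on L4; bus BusRdX Flush; mem=21
  op21 P0: store L4 := 72 → M/I/I on L4; bus BusRdX Flush; mem=90
  op22 P1: load  L4 → O/S/I on L4; bus BusRd; mem=90
  op23 P2: store L4 := 19 → I/I/M on L4; bus BusRdX Flush; mem=72
  op24 P2: load  L4 → I/I/M on L4; bus (none); mem=72
  op25 P0: load  L4 → S/I/O on L4; bus BusRd; mem=72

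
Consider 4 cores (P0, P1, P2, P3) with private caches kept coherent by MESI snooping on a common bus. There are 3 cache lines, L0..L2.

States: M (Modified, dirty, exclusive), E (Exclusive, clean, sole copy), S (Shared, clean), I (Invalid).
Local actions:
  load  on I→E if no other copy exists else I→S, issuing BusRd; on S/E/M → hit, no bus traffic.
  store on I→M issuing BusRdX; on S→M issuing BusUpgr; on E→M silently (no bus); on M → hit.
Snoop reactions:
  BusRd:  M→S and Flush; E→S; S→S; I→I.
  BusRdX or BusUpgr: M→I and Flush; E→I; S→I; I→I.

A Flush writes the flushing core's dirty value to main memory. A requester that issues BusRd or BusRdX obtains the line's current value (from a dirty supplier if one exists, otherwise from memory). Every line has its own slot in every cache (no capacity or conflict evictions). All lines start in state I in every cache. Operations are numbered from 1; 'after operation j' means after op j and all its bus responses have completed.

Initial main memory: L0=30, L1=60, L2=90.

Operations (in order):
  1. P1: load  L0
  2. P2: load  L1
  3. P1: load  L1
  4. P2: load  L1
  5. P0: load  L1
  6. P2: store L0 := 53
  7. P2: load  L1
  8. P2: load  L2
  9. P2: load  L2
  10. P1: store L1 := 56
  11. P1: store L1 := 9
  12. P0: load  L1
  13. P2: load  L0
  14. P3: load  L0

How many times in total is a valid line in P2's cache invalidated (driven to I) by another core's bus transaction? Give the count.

invalidations = 1

  op1 P1: load  L0 → I/E/I/I on L0; bus BusRd; mem=30
  op2 P2: load  L1 → I/I/E/I on L1; bus BusRd; mem=60
  op3 P1: load  L1 → I/S/S/I on L1; bus BusRd; mem=60
  op4 P2: load  L1 → I/S/S/I on L1; bus (none); mem=60
  op5 P0: load  L1 → S/S/S/I on L1; bus BusRd; mem=60
  op6 P2: store L0 := 53 → I/I/M/I on L0; bus BusRdX; mem=30
  op7 P2: load  L1 → S/S/S/I on L1; bus (none); mem=60
  op8 P2: load  L2 → I/I/E/I on L2; bus BusRd; mem=90
  op9 P2: load  L2 → I/I/E/I on L2; bus (none); mem=90
  op10 P1: store L1 := 56 → I/M/I/I on L1; bus BusUpgr; mem=60
  op11 P1: store L1 := 9 → I/M/I/I on L1; bus (none); mem=60
  op12 P0: load  L1 → S/S/I/I on L1; bus BusRd Flush; mem=9
  op13 P2: load  L0 → I/I/M/I on L0; bus (none); mem=30
  op14 P3: load  L0 → I/I/S/S on L0; bus BusRd Flush; mem=53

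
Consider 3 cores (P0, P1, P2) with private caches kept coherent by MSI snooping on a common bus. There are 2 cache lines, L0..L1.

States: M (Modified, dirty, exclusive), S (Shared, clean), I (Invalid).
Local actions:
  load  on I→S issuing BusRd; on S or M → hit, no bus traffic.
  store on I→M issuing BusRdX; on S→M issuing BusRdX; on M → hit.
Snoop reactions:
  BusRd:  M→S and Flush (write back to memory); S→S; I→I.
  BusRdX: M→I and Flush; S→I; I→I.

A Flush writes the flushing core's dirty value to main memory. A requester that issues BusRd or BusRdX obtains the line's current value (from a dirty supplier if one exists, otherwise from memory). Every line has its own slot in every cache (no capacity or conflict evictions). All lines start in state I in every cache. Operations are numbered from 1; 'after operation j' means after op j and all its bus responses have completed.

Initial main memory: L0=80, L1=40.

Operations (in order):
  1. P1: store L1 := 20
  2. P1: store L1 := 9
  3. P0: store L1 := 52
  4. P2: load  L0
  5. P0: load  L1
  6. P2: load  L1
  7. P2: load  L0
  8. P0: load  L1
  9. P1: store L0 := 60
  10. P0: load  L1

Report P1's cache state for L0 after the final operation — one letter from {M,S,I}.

state = M

step 1: P1: store L1 := 20  ⟶  IMI  (L1)  txn=BusRdX  M[L1]=40
step 2: P1: store L1 := 9  ⟶  IMI  (L1)  txn=∅  M[L1]=40
step 3: P0: store L1 := 52  ⟶  MII  (L1)  txn=BusRdX+Flush  M[L1]=9
step 4: P2: load  L0  ⟶  IIS  (L0)  txn=BusRd  M[L0]=80
step 5: P0: load  L1  ⟶  MII  (L1)  txn=∅  M[L1]=9
step 6: P2: load  L1  ⟶  SIS  (L1)  txn=BusRd+Flush  M[L1]=52
step 7: P2: load  L0  ⟶  IIS  (L0)  txn=∅  M[L0]=80
step 8: P0: load  L1  ⟶  SIS  (L1)  txn=∅  M[L1]=52
step 9: P1: store L0 := 60  ⟶  IMI  (L0)  txn=BusRdX  M[L0]=80
step 10: P0: load  L1  ⟶  SIS  (L1)  txn=∅  M[L1]=52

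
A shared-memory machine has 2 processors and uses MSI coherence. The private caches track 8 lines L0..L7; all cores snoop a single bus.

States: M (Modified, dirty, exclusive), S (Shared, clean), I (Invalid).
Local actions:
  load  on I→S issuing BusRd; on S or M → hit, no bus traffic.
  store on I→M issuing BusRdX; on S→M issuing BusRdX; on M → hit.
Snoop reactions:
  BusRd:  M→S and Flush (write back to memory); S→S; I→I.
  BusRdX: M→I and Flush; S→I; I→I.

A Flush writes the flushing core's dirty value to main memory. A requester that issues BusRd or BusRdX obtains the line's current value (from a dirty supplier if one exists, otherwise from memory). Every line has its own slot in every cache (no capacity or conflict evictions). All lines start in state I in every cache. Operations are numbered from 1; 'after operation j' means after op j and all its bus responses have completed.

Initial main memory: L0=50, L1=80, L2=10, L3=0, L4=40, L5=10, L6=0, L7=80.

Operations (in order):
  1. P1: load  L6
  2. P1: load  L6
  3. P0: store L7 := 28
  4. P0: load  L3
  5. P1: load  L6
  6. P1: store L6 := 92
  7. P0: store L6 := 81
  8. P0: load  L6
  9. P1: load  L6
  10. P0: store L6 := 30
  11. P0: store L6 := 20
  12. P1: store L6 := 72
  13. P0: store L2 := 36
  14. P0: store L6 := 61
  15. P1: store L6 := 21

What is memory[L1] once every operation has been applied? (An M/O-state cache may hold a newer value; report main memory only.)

step 1: P1: load  L6  ⟶  IS  (L6)  txn=BusRd  M[L6]=0
step 2: P1: load  L6  ⟶  IS  (L6)  txn=∅  M[L6]=0
step 3: P0: store L7 := 28  ⟶  MI  (L7)  txn=BusRdX  M[L7]=80
step 4: P0: load  L3  ⟶  SI  (L3)  txn=BusRd  M[L3]=0
step 5: P1: load  L6  ⟶  IS  (L6)  txn=∅  M[L6]=0
step 6: P1: store L6 := 92  ⟶  IM  (L6)  txn=BusRdX  M[L6]=0
step 7: P0: store L6 := 81  ⟶  MI  (L6)  txn=BusRdX+Flush  M[L6]=92
step 8: P0: load  L6  ⟶  MI  (L6)  txn=∅  M[L6]=92
step 9: P1: load  L6  ⟶  SS  (L6)  txn=BusRd+Flush  M[L6]=81
step 10: P0: store L6 := 30  ⟶  MI  (L6)  txn=BusRdX  M[L6]=81
step 11: P0: store L6 := 20  ⟶  MI  (L6)  txn=∅  M[L6]=81
step 12: P1: store L6 := 72  ⟶  IM  (L6)  txn=BusRdX+Flush  M[L6]=20
step 13: P0: store L2 := 36  ⟶  MI  (L2)  txn=BusRdX  M[L2]=10
step 14: P0: store L6 := 61  ⟶  MI  (L6)  txn=BusRdX+Flush  M[L6]=72
step 15: P1: store L6 := 21  ⟶  IM  (L6)  txn=BusRdX+Flush  M[L6]=61

memory[L1] = 80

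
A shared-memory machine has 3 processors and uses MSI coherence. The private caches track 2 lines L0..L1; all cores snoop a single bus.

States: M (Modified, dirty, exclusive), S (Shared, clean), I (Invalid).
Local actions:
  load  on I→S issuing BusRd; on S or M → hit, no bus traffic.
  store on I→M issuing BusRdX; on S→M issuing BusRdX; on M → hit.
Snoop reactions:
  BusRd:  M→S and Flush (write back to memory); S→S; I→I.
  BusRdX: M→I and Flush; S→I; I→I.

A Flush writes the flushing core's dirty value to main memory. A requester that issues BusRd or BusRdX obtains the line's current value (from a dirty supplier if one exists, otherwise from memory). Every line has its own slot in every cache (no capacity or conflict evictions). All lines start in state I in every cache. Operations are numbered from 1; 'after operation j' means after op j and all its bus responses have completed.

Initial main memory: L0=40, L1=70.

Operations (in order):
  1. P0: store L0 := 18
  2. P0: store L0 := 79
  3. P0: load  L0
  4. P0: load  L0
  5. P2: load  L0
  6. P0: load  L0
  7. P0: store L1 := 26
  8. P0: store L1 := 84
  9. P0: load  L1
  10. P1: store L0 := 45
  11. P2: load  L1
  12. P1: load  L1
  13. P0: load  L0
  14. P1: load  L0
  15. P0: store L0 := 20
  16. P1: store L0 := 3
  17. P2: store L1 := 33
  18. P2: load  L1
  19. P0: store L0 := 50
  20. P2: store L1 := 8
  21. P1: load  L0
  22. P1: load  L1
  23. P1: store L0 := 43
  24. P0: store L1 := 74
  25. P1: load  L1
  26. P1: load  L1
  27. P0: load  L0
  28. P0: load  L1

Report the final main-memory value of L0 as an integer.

1. P0: store L0 := 18  bus=[BusRdX]  L0: P0=M P1=I P2=I  mem[L0]=40
2. P0: store L0 := 79  bus=[-]  L0: P0=M P1=I P2=I  mem[L0]=40
3. P0: load  L0  bus=[-]  L0: P0=M P1=I P2=I  mem[L0]=40
4. P0: load  L0  bus=[-]  L0: P0=M P1=I P2=I  mem[L0]=40
5. P2: load  L0  bus=[BusRd,Flush]  L0: P0=S P1=I P2=S  mem[L0]=79
6. P0: load  L0  bus=[-]  L0: P0=S P1=I P2=S  mem[L0]=79
7. P0: store L1 := 26  bus=[BusRdX]  L1: P0=M P1=I P2=I  mem[L1]=70
8. P0: store L1 := 84  bus=[-]  L1: P0=M P1=I P2=I  mem[L1]=70
9. P0: load  L1  bus=[-]  L1: P0=M P1=I P2=I  mem[L1]=70
10. P1: store L0 := 45  bus=[BusRdX]  L0: P0=I P1=M P2=I  mem[L0]=79
11. P2: load  L1  bus=[BusRd,Flush]  L1: P0=S P1=I P2=S  mem[L1]=84
12. P1: load  L1  bus=[BusRd]  L1: P0=S P1=S P2=S  mem[L1]=84
13. P0: load  L0  bus=[BusRd,Flush]  L0: P0=S P1=S P2=I  mem[L0]=45
14. P1: load  L0  bus=[-]  L0: P0=S P1=S P2=I  mem[L0]=45
15. P0: store L0 := 20  bus=[BusRdX]  L0: P0=M P1=I P2=I  mem[L0]=45
16. P1: store L0 := 3  bus=[BusRdX,Flush]  L0: P0=I P1=M P2=I  mem[L0]=20
17. P2: store L1 := 33  bus=[BusRdX]  L1: P0=I P1=I P2=M  mem[L1]=84
18. P2: load  L1  bus=[-]  L1: P0=I P1=I P2=M  mem[L1]=84
19. P0: store L0 := 50  bus=[BusRdX,Flush]  L0: P0=M P1=I P2=I  mem[L0]=3
20. P2: store L1 := 8  bus=[-]  L1: P0=I P1=I P2=M  mem[L1]=84
21. P1: load  L0  bus=[BusRd,Flush]  L0: P0=S P1=S P2=I  mem[L0]=50
22. P1: load  L1  bus=[BusRd,Flush]  L1: P0=I P1=S P2=S  mem[L1]=8
23. P1: store L0 := 43  bus=[BusRdX]  L0: P0=I P1=M P2=I  mem[L0]=50
24. P0: store L1 := 74  bus=[BusRdX]  L1: P0=M P1=I P2=I  mem[L1]=8
25. P1: load  L1  bus=[BusRd,Flush]  L1: P0=S P1=S P2=I  mem[L1]=74
26. P1: load  L1  bus=[-]  L1: P0=S P1=S P2=I  mem[L1]=74
27. P0: load  L0  bus=[BusRd,Flush]  L0: P0=S P1=S P2=I  mem[L0]=43
28. P0: load  L1  bus=[-]  L1: P0=S P1=S P2=I  mem[L1]=74

memory[L0] = 43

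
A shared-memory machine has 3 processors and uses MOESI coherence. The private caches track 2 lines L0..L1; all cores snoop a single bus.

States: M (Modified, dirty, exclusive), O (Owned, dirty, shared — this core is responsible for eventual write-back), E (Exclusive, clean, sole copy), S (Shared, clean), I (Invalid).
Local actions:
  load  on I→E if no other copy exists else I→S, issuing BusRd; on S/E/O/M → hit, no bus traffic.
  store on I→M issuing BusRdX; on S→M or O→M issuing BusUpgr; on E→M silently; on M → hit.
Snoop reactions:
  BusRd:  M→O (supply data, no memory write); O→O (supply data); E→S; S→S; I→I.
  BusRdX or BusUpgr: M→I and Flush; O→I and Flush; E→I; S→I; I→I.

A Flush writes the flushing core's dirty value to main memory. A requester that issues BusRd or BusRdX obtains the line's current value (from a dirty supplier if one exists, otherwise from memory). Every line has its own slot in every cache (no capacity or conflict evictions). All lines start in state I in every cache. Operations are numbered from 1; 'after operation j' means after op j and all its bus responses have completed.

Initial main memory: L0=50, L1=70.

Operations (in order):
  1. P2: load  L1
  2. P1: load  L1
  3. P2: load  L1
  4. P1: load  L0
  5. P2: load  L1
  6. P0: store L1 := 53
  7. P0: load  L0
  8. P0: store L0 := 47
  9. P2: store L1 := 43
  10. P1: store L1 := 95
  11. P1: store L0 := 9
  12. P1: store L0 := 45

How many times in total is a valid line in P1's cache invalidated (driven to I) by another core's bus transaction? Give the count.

invalidations = 2

step 1: P2: load  L1  ⟶  IIE  (L1)  txn=BusRd  M[L1]=70
step 2: P1: load  L1  ⟶  ISS  (L1)  txn=BusRd  M[L1]=70
step 3: P2: load  L1  ⟶  ISS  (L1)  txn=∅  M[L1]=70
step 4: P1: load  L0  ⟶  IEI  (L0)  txn=BusRd  M[L0]=50
step 5: P2: load  L1  ⟶  ISS  (L1)  txn=∅  M[L1]=70
step 6: P0: store L1 := 53  ⟶  MII  (L1)  txn=BusRdX  M[L1]=70
step 7: P0: load  L0  ⟶  SSI  (L0)  txn=BusRd  M[L0]=50
step 8: P0: store L0 := 47  ⟶  MII  (L0)  txn=BusUpgr  M[L0]=50
step 9: P2: store L1 := 43  ⟶  IIM  (L1)  txn=BusRdX+Flush  M[L1]=53
step 10: P1: store L1 := 95  ⟶  IMI  (L1)  txn=BusRdX+Flush  M[L1]=43
step 11: P1: store L0 := 9  ⟶  IMI  (L0)  txn=BusRdX+Flush  M[L0]=47
step 12: P1: store L0 := 45  ⟶  IMI  (L0)  txn=∅  M[L0]=47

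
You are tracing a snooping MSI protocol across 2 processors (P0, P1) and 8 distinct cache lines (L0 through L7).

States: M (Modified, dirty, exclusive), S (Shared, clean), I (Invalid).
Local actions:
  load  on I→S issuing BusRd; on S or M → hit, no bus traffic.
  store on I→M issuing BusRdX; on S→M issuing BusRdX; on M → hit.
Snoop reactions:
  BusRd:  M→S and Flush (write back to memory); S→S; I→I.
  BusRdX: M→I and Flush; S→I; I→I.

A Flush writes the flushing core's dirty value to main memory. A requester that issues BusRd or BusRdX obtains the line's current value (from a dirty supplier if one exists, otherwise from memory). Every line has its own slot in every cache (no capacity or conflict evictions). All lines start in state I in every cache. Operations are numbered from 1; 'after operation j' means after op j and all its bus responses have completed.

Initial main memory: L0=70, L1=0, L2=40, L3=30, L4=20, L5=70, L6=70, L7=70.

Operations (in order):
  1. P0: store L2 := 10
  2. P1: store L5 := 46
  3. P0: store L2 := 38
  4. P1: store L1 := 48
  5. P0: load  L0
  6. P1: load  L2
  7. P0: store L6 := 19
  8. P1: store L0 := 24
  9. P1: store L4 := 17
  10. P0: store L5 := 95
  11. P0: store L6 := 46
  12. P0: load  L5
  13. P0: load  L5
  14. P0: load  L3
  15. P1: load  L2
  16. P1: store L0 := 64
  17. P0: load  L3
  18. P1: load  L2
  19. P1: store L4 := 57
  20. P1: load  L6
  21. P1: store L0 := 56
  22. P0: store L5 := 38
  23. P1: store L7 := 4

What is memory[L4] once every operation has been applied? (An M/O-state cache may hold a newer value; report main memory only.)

memory[L4] = 20

1. P0: store L2 := 10  bus=[BusRdX]  L2: P0=M P1=I  mem[L2]=40
2. P1: store L5 := 46  bus=[BusRdX]  L5: P0=I P1=M  mem[L5]=70
3. P0: store L2 := 38  bus=[-]  L2: P0=M P1=I  mem[L2]=40
4. P1: store L1 := 48  bus=[BusRdX]  L1: P0=I P1=M  mem[L1]=0
5. P0: load  L0  bus=[BusRd]  L0: P0=S P1=I  mem[L0]=70
6. P1: load  L2  bus=[BusRd,Flush]  L2: P0=S P1=S  mem[L2]=38
7. P0: store L6 := 19  bus=[BusRdX]  L6: P0=M P1=I  mem[L6]=70
8. P1: store L0 := 24  bus=[BusRdX]  L0: P0=I P1=M  mem[L0]=70
9. P1: store L4 := 17  bus=[BusRdX]  L4: P0=I P1=M  mem[L4]=20
10. P0: store L5 := 95  bus=[BusRdX,Flush]  L5: P0=M P1=I  mem[L5]=46
11. P0: store L6 := 46  bus=[-]  L6: P0=M P1=I  mem[L6]=70
12. P0: load  L5  bus=[-]  L5: P0=M P1=I  mem[L5]=46
13. P0: load  L5  bus=[-]  L5: P0=M P1=I  mem[L5]=46
14. P0: load  L3  bus=[BusRd]  L3: P0=S P1=I  mem[L3]=30
15. P1: load  L2  bus=[-]  L2: P0=S P1=S  mem[L2]=38
16. P1: store L0 := 64  bus=[-]  L0: P0=I P1=M  mem[L0]=70
17. P0: load  L3  bus=[-]  L3: P0=S P1=I  mem[L3]=30
18. P1: load  L2  bus=[-]  L2: P0=S P1=S  mem[L2]=38
19. P1: store L4 := 57  bus=[-]  L4: P0=I P1=M  mem[L4]=20
20. P1: load  L6  bus=[BusRd,Flush]  L6: P0=S P1=S  mem[L6]=46
21. P1: store L0 := 56  bus=[-]  L0: P0=I P1=M  mem[L0]=70
22. P0: store L5 := 38  bus=[-]  L5: P0=M P1=I  mem[L5]=46
23. P1: store L7 := 4  bus=[BusRdX]  L7: P0=I P1=M  mem[L7]=70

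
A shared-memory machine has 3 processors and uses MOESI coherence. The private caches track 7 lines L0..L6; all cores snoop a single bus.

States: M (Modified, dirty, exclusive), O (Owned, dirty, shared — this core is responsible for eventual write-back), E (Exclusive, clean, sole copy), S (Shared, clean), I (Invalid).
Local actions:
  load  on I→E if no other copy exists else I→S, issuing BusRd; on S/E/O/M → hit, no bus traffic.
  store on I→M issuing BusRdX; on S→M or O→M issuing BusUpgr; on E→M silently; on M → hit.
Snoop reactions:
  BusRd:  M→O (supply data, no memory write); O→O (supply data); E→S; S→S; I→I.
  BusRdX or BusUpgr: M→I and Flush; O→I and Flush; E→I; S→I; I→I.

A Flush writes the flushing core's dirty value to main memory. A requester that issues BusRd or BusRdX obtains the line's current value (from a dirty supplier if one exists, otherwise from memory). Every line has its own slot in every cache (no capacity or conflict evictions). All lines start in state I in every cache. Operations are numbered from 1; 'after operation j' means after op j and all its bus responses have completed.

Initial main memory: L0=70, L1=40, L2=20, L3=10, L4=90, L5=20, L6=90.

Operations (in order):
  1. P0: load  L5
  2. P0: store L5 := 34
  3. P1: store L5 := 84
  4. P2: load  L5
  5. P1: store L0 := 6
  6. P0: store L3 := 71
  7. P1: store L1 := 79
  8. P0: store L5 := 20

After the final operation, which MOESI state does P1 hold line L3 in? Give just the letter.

state = I

  op1 P0: load  L5 → E/I/I on L5; bus BusRd; mem=20
  op2 P0: store L5 := 34 → M/I/I on L5; bus (none); mem=20
  op3 P1: store L5 := 84 → I/M/I on L5; bus BusRdX Flush; mem=34
  op4 P2: load  L5 → I/O/S on L5; bus BusRd; mem=34
  op5 P1: store L0 := 6 → I/M/I on L0; bus BusRdX; mem=70
  op6 P0: store L3 := 71 → M/I/I on L3; bus BusRdX; mem=10
  op7 P1: store L1 := 79 → I/M/I on L1; bus BusRdX; mem=40
  op8 P0: store L5 := 20 → M/I/I on L5; bus BusRdX Flush; mem=84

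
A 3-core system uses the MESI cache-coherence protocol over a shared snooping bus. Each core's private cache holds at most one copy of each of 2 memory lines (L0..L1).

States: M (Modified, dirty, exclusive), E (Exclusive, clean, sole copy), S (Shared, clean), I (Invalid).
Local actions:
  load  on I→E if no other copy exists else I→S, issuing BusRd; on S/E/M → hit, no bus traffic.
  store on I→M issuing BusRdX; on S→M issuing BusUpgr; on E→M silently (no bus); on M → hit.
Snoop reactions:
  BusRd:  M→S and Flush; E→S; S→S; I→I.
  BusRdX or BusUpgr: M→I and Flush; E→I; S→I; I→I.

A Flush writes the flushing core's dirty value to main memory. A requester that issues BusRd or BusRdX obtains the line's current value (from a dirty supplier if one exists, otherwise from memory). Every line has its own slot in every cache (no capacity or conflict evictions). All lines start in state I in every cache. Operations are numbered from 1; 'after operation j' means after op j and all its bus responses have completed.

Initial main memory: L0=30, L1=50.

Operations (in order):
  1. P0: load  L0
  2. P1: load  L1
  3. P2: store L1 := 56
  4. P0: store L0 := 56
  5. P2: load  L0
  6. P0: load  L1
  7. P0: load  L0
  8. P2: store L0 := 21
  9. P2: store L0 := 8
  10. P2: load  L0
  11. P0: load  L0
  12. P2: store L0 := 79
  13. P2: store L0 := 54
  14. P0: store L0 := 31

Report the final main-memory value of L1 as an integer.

  op1 P0: load  L0 → E/I/I on L0; bus BusRd; mem=30
  op2 P1: load  L1 → I/E/I on L1; bus BusRd; mem=50
  op3 P2: store L1 := 56 → I/I/M on L1; bus BusRdX; mem=50
  op4 P0: store L0 := 56 → M/I/I on L0; bus (none); mem=30
  op5 P2: load  L0 → S/I/S on L0; bus BusRd Flush; mem=56
  op6 P0: load  L1 → S/I/S on L1; bus BusRd Flush; mem=56
  op7 P0: load  L0 → S/I/S on L0; bus (none); mem=56
  op8 P2: store L0 := 21 → I/I/M on L0; bus BusUpgr; mem=56
  op9 P2: store L0 := 8 → I/I/M on L0; bus (none); mem=56
  op10 P2: load  L0 → I/I/M on L0; bus (none); mem=56
  op11 P0: load  L0 → S/I/S on L0; bus BusRd Flush; mem=8
  op12 P2: store L0 := 79 → I/I/M on L0; bus BusUpgr; mem=8
  op13 P2: store L0 := 54 → I/I/M on L0; bus (none); mem=8
  op14 P0: store L0 := 31 → M/I/I on L0; bus BusRdX Flush; mem=54

memory[L1] = 56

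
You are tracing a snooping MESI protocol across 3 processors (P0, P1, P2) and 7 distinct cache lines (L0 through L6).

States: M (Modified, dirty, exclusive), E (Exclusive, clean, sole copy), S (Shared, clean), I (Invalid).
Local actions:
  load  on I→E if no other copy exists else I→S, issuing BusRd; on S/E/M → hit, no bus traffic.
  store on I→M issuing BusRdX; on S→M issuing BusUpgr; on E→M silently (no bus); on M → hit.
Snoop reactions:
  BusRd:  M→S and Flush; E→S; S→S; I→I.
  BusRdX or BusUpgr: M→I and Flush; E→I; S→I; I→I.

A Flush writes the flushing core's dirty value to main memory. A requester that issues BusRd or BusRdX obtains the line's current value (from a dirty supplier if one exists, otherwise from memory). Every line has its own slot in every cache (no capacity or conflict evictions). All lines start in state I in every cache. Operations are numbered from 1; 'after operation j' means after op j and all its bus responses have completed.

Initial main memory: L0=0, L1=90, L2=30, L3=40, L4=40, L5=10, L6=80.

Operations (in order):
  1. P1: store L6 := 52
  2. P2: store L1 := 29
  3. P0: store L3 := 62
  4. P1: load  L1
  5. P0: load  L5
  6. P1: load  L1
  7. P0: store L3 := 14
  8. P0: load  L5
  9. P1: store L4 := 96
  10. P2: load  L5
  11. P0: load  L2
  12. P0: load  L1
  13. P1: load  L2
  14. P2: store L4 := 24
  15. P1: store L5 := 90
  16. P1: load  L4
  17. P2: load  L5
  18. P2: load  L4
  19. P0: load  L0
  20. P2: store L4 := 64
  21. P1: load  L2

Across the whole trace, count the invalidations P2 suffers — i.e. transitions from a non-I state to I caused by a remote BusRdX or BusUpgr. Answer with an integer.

invalidations = 1

1. P1: store L6 := 52  bus=[BusRdX]  L6: P0=I P1=M P2=I  mem[L6]=80
2. P2: store L1 := 29  bus=[BusRdX]  L1: P0=I P1=I P2=M  mem[L1]=90
3. P0: store L3 := 62  bus=[BusRdX]  L3: P0=M P1=I P2=I  mem[L3]=40
4. P1: load  L1  bus=[BusRd,Flush]  L1: P0=I P1=S P2=S  mem[L1]=29
5. P0: load  L5  bus=[BusRd]  L5: P0=E P1=I P2=I  mem[L5]=10
6. P1: load  L1  bus=[-]  L1: P0=I P1=S P2=S  mem[L1]=29
7. P0: store L3 := 14  bus=[-]  L3: P0=M P1=I P2=I  mem[L3]=40
8. P0: load  L5  bus=[-]  L5: P0=E P1=I P2=I  mem[L5]=10
9. P1: store L4 := 96  bus=[BusRdX]  L4: P0=I P1=M P2=I  mem[L4]=40
10. P2: load  L5  bus=[BusRd]  L5: P0=S P1=I P2=S  mem[L5]=10
11. P0: load  L2  bus=[BusRd]  L2: P0=E P1=I P2=I  mem[L2]=30
12. P0: load  L1  bus=[BusRd]  L1: P0=S P1=S P2=S  mem[L1]=29
13. P1: load  L2  bus=[BusRd]  L2: P0=S P1=S P2=I  mem[L2]=30
14. P2: store L4 := 24  bus=[BusRdX,Flush]  L4: P0=I P1=I P2=M  mem[L4]=96
15. P1: store L5 := 90  bus=[BusRdX]  L5: P0=I P1=M P2=I  mem[L5]=10
16. P1: load  L4  bus=[BusRd,Flush]  L4: P0=I P1=S P2=S  mem[L4]=24
17. P2: load  L5  bus=[BusRd,Flush]  L5: P0=I P1=S P2=S  mem[L5]=90
18. P2: load  L4  bus=[-]  L4: P0=I P1=S P2=S  mem[L4]=24
19. P0: load  L0  bus=[BusRd]  L0: P0=E P1=I P2=I  mem[L0]=0
20. P2: store L4 := 64  bus=[BusUpgr]  L4: P0=I P1=I P2=M  mem[L4]=24
21. P1: load  L2  bus=[-]  L2: P0=S P1=S P2=I  mem[L2]=30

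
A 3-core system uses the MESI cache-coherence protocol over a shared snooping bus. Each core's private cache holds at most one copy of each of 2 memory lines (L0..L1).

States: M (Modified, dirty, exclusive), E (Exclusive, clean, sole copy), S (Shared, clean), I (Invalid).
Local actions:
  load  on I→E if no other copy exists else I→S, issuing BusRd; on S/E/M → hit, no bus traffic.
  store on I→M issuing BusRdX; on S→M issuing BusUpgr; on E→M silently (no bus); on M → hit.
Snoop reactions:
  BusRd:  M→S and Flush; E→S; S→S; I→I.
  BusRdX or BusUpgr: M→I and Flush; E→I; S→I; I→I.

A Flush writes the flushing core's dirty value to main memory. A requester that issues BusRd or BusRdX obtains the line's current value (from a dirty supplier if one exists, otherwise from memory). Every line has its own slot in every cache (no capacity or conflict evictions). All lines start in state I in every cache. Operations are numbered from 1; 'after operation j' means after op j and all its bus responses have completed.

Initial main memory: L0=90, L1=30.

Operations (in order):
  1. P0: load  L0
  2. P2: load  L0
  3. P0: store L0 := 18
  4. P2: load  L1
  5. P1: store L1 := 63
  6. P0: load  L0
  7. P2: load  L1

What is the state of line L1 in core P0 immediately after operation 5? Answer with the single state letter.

state = I

1. P0: load  L0  bus=[BusRd]  L0: P0=E P1=I P2=I  mem[L0]=90
2. P2: load  L0  bus=[BusRd]  L0: P0=S P1=I P2=S  mem[L0]=90
3. P0: store L0 := 18  bus=[BusUpgr]  L0: P0=M P1=I P2=I  mem[L0]=90
4. P2: load  L1  bus=[BusRd]  L1: P0=I P1=I P2=E  mem[L1]=30
5. P1: store L1 := 63  bus=[BusRdX]  L1: P0=I P1=M P2=I  mem[L1]=30
6. P0: load  L0  bus=[-]  L0: P0=M P1=I P2=I  mem[L0]=90
7. P2: load  L1  bus=[BusRd,Flush]  L1: P0=I P1=S P2=S  mem[L1]=63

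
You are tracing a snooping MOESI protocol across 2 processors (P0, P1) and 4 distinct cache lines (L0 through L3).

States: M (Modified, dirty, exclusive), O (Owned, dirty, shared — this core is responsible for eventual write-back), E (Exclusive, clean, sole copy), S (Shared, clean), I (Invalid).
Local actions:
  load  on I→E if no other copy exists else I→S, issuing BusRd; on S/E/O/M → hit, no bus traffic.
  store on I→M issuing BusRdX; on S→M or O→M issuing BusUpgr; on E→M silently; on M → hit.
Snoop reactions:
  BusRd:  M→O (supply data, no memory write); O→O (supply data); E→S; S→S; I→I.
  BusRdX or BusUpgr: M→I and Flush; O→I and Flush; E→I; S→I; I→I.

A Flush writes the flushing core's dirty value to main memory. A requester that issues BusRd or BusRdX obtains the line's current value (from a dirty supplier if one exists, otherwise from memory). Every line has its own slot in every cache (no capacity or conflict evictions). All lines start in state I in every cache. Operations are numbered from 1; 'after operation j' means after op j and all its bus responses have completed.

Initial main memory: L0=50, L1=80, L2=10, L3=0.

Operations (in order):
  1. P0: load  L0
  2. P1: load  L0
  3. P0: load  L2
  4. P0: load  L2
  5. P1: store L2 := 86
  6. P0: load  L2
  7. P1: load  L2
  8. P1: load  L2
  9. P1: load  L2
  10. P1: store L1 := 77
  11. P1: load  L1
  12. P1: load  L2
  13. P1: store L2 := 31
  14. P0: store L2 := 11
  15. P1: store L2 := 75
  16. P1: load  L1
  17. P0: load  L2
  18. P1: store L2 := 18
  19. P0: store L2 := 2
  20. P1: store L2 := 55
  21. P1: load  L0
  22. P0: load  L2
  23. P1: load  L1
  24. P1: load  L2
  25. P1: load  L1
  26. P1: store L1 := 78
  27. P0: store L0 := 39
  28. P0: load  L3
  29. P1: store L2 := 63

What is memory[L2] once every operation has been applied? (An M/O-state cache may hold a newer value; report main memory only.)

1. P0: load  L0  bus=[BusRd]  L0: P0=E P1=I  mem[L0]=50
2. P1: load  L0  bus=[BusRd]  L0: P0=S P1=S  mem[L0]=50
3. P0: load  L2  bus=[BusRd]  L2: P0=E P1=I  mem[L2]=10
4. P0: load  L2  bus=[-]  L2: P0=E P1=I  mem[L2]=10
5. P1: store L2 := 86  bus=[BusRdX]  L2: P0=I P1=M  mem[L2]=10
6. P0: load  L2  bus=[BusRd]  L2: P0=S P1=O  mem[L2]=10
7. P1: load  L2  bus=[-]  L2: P0=S P1=O  mem[L2]=10
8. P1: load  L2  bus=[-]  L2: P0=S P1=O  mem[L2]=10
9. P1: load  L2  bus=[-]  L2: P0=S P1=O  mem[L2]=10
10. P1: store L1 := 77  bus=[BusRdX]  L1: P0=I P1=M  mem[L1]=80
11. P1: load  L1  bus=[-]  L1: P0=I P1=M  mem[L1]=80
12. P1: load  L2  bus=[-]  L2: P0=S P1=O  mem[L2]=10
13. P1: store L2 := 31  bus=[BusUpgr]  L2: P0=I P1=M  mem[L2]=10
14. P0: store L2 := 11  bus=[BusRdX,Flush]  L2: P0=M P1=I  mem[L2]=31
15. P1: store L2 := 75  bus=[BusRdX,Flush]  L2: P0=I P1=M  mem[L2]=11
16. P1: load  L1  bus=[-]  L1: P0=I P1=M  mem[L1]=80
17. P0: load  L2  bus=[BusRd]  L2: P0=S P1=O  mem[L2]=11
18. P1: store L2 := 18  bus=[BusUpgr]  L2: P0=I P1=M  mem[L2]=11
19. P0: store L2 := 2  bus=[BusRdX,Flush]  L2: P0=M P1=I  mem[L2]=18
20. P1: store L2 := 55  bus=[BusRdX,Flush]  L2: P0=I P1=M  mem[L2]=2
21. P1: load  L0  bus=[-]  L0: P0=S P1=S  mem[L0]=50
22. P0: load  L2  bus=[BusRd]  L2: P0=S P1=O  mem[L2]=2
23. P1: load  L1  bus=[-]  L1: P0=I P1=M  mem[L1]=80
24. P1: load  L2  bus=[-]  L2: P0=S P1=O  mem[L2]=2
25. P1: load  L1  bus=[-]  L1: P0=I P1=M  mem[L1]=80
26. P1: store L1 := 78  bus=[-]  L1: P0=I P1=M  mem[L1]=80
27. P0: store L0 := 39  bus=[BusUpgr]  L0: P0=M P1=I  mem[L0]=50
28. P0: load  L3  bus=[BusRd]  L3: P0=E P1=I  mem[L3]=0
29. P1: store L2 := 63  bus=[BusUpgr]  L2: P0=I P1=M  mem[L2]=2

memory[L2] = 2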